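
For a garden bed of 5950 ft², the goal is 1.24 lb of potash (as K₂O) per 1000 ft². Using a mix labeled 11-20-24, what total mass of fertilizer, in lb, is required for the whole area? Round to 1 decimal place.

Product per 1000 ft² = 1.24 / 24% = 5.16667 lb.
Total product = 5.16667 × 5950 / 1000 = 30.7417 lb.

30.7 lb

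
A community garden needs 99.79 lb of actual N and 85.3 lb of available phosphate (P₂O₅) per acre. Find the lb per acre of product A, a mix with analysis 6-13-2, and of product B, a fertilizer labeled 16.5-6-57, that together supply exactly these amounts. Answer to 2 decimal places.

453.06 lb product A, 440.04 lb product B

Let a = lb of product A, b = lb of product B (per acre).
N: 0.06·a + 0.165·b = 99.79
P₂O₅: 0.13·a + 0.06·b = 85.3
Eliminate b: (row1) − 0.165/0.06·(row2) → -0.2975·a = -134.785, so a = 453.059.
Then b = (85.3 − 0.13·453.059) / 0.06 = 440.039.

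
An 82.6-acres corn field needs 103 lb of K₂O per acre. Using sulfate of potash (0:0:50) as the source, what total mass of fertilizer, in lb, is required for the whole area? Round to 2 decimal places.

17015.60 lb

Product per acre = 103 / 50% = 206 lb.
Total product = 206 × 82.6 = 17015.6 lb.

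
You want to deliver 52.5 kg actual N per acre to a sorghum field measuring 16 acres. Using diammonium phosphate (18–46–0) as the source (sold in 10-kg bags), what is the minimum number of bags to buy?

467 bags

Product per acre = 52.5 / 18% = 291.667 kg.
Total product = 291.667 × 16 = 4666.67 kg.
Bags = ⌈4666.67 / 10⌉ = 467.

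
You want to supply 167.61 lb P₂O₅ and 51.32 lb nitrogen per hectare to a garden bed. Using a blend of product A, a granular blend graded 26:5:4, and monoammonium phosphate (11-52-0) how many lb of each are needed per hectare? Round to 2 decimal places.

Let a = lb of product A, b = lb of monoammonium phosphate (per hectare).
P₂O₅: 0.05·a + 0.52·b = 167.61
N: 0.26·a + 0.11·b = 51.32
Eliminate a: (row1) − 0.05/0.26·(row2) → 0.498846·b = 157.741, so b = 316.211.
Back-substitute: a = (167.61 − 0.52·316.211) / 0.05 = 63.6029.

63.60 lb product A, 316.21 lb monoammonium phosphate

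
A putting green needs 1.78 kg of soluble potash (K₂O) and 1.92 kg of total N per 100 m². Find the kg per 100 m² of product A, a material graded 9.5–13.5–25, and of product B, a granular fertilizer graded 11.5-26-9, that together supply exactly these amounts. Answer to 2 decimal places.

1.58 kg product A, 15.39 kg product B

With a, b = kg per 100 m² of product A and product B:
K₂O: 0.25·a + 0.09·b = 1.78
N: 0.095·a + 0.115·b = 1.92
From row1: a = (1.78 − 0.09·b) / 0.25.
Into row2: 0.095·(1.78 − 0.09·b)/0.25 + 0.115·b = 1.92 → b = 15.3911, a = 1.57921.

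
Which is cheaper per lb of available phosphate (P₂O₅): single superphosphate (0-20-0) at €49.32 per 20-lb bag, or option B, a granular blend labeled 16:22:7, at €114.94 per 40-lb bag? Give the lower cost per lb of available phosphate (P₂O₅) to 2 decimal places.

€12.33 per lb P₂O₅ (single superphosphate)

single superphosphate: P₂O₅ per bag = 20 × 20% = 4 lb; cost = 49.32 / 4 = €12.3300/lb P₂O₅.
option B: P₂O₅ per bag = 40 × 22% = 8.8 lb; cost = 114.94 / 8.8 = €13.0614/lb P₂O₅.
single superphosphate is cheaper.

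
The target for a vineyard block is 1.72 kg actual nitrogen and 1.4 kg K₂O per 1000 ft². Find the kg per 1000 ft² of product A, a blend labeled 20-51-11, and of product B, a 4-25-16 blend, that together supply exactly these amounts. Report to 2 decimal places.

7.94 kg product A, 3.29 kg product B

Per-1000 ft² balance (a = product A, b = product B):
N: 0.2·a + 0.04·b = 1.72
K₂O: 0.11·a + 0.16·b = 1.4
Eliminate a: (row1) − 0.2/0.11·(row2) → -0.250909·b = -0.825455, so b = 3.28986.
Back-substitute: a = (1.72 − 0.04·3.28986) / 0.2 = 7.94203.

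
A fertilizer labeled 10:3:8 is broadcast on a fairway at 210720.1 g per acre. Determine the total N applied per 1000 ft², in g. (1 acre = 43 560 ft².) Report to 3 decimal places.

nitrogen per acre = 210720.1 × 10% = 21072 g.
Convert to per 1000 ft²: 21072 × 0.0229568 = 483.7468 g.

483.747 g N per thousand sq ft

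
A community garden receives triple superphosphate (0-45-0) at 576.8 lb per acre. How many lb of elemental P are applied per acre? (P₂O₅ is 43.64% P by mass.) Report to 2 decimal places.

P₂O₅ per acre = 576.8 × 45% = 259.56 lb.
Elemental P = 259.56 × 0.4364 = 113.272 lb per acre.

113.27 lb P per acre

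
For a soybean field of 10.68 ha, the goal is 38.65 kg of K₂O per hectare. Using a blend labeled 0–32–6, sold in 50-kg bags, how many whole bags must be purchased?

Product per hectare = 38.65 / 6% = 644.167 kg.
Total product = 644.167 × 10.68 = 6879.7 kg.
Bags = ⌈6879.7 / 50⌉ = 138.

138 bags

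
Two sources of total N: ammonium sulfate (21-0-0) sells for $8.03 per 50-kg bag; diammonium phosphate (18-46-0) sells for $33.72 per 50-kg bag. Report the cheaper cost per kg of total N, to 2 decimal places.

ammonium sulfate: N per bag = 50 × 21% = 10.5 kg; cost = 8.03 / 10.5 = $0.7648/kg N.
diammonium phosphate: N per bag = 50 × 18% = 9 kg; cost = 33.72 / 9 = $3.7467/kg N.
ammonium sulfate is cheaper.

$0.76 per kg N (ammonium sulfate)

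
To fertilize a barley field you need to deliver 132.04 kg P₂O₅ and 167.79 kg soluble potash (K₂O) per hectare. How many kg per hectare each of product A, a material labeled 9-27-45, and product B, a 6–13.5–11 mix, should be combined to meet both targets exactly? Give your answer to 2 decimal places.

261.75 kg product A, 454.58 kg product B

Let a = kg of product A, b = kg of product B (per hectare).
P₂O₅: 0.27·a + 0.135·b = 132.04
K₂O: 0.45·a + 0.11·b = 167.79
Eliminate b: (row1) − 0.135/0.11·(row2) → -0.282273·a = -73.8841, so a = 261.747.
Then b = (167.79 − 0.45·261.747) / 0.11 = 454.5797.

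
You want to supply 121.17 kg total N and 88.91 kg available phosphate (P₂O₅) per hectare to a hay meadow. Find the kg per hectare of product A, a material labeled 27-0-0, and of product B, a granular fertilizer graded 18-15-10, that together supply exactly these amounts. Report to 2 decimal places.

Per-hectare balance (a = product A, b = product B):
N: 0.27·a + 0.18·b = 121.17
P₂O₅: 0·a + 0.15·b = 88.91
Solving simultaneously: a = 53.6222, b = 592.733.

53.62 kg product A, 592.73 kg product B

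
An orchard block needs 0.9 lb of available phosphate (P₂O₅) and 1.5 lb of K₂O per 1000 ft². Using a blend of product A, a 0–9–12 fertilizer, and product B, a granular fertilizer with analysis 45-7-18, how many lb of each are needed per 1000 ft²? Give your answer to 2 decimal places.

Let a = lb of product A, b = lb of product B (per 1000 ft²).
P₂O₅: 0.09·a + 0.07·b = 0.9
K₂O: 0.12·a + 0.18·b = 1.5
Eliminate a: (row1) − 0.09/0.12·(row2) → -0.065·b = -0.225, so b = 3.46154.
Back-substitute: a = (0.9 − 0.07·3.46154) / 0.09 = 7.30769.

7.31 lb product A, 3.46 lb product B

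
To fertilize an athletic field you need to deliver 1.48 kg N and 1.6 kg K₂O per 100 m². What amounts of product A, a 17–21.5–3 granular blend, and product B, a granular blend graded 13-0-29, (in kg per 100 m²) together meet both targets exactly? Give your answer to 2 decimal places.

4.87 kg product A, 5.01 kg product B

Let a = kg of product A, b = kg of product B (per 100 m²).
N: 0.17·a + 0.13·b = 1.48
K₂O: 0.03·a + 0.29·b = 1.6
Solving simultaneously: a = 4.87225, b = 5.01322.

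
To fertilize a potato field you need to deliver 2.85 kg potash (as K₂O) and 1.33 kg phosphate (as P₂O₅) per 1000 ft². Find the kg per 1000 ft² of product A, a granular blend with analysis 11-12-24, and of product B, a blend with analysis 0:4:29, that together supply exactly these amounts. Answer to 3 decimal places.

10.782 kg product A, 0.905 kg product B

Let a = kg of product A, b = kg of product B (per 1000 ft²).
K₂O: 0.24·a + 0.29·b = 2.85
P₂O₅: 0.12·a + 0.04·b = 1.33
Eliminate a: (row1) − 0.24/0.12·(row2) → 0.21·b = 0.19, so b = 0.904762.
Back-substitute: a = (2.85 − 0.29·0.904762) / 0.24 = 10.7817.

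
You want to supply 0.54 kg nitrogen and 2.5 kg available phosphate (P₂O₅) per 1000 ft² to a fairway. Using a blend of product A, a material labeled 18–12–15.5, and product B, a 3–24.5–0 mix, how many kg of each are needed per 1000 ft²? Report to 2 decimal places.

1.41 kg product A, 9.51 kg product B

Per-1000 ft² balance (a = product A, b = product B):
N: 0.18·a + 0.03·b = 0.54
P₂O₅: 0.12·a + 0.245·b = 2.5
Eliminate b: (row1) − 0.03/0.245·(row2) → 0.165306·a = 0.233878, so a = 1.41481.
Then b = (2.5 − 0.12·1.41481) / 0.245 = 9.51111.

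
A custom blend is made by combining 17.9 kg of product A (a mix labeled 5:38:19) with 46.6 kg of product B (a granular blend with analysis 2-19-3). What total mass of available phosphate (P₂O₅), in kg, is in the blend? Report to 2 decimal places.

15.66 kg P₂O₅

P₂O₅ mass = 38%×17.9 + 19%×46.6 = 15.656 kg.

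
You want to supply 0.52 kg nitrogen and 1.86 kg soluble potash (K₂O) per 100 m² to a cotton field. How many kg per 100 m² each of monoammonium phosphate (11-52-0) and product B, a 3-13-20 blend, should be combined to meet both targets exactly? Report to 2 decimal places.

2.19 kg monoammonium phosphate, 9.30 kg product B

Let a = kg of monoammonium phosphate, b = kg of product B (per 100 m²).
N: 0.11·a + 0.03·b = 0.52
K₂O: 0·a + 0.2·b = 1.86
Solving simultaneously: a = 2.19091, b = 9.3.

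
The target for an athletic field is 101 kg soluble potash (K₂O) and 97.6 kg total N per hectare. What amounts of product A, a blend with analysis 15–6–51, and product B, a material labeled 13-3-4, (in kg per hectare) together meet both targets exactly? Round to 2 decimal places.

Per-hectare balance (a = product A, b = product B):
K₂O: 0.51·a + 0.04·b = 101
N: 0.15·a + 0.13·b = 97.6
Solving simultaneously: a = 153.002, b = 574.229.

153.00 kg product A, 574.23 kg product B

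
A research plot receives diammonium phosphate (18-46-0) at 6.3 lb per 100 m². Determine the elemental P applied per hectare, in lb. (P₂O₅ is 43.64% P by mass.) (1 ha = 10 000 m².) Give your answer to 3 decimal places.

126.469 lb P per hectare

P₂O₅ per 100 m² = 6.3 × 46% = 2.898 lb.
Elemental P = 2.898 × 0.4364 = 1.26469 lb per 100 m².
Convert to per hectare: 1.26469 × 100 = 126.4687 lb.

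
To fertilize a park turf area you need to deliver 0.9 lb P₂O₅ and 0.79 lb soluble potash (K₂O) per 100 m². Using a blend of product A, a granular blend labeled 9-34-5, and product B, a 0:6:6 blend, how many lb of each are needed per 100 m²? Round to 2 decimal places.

With a, b = lb per 100 m² of product A and product B:
P₂O₅: 0.34·a + 0.06·b = 0.9
K₂O: 0.05·a + 0.06·b = 0.79
Eliminate a: (row1) − 0.34/0.05·(row2) → -0.348·b = -4.472, so b = 12.8506.
Back-substitute: a = (0.9 − 0.06·12.8506) / 0.34 = 0.37931.

0.38 lb product A, 12.85 lb product B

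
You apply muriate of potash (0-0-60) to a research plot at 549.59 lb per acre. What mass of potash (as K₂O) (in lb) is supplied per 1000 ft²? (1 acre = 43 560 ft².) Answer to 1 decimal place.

7.6 lb K₂O per thousand sq ft

K₂O per acre = 549.59 × 60% = 329.754 lb.
Convert to per 1000 ft²: 329.754 × 0.0229568 = 7.57011 lb.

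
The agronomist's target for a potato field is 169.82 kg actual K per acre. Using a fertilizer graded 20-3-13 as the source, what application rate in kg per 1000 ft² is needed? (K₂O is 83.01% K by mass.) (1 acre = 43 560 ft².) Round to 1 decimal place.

As K₂O: 169.82 / 0.8301 = 204.578 kg per acre.
Product per acre = 204.578 / 13% = 1573.68 kg.
Convert to per 1000 ft²: 1573.68 × 0.0229568 = 36.1266 kg.

36.1 kg of product per thousand sq ft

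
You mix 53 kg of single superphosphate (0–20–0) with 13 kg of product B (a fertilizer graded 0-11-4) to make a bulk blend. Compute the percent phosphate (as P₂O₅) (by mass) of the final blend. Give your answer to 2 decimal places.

Total mass = 53 + 13 = 66 kg.
P₂O₅ mass = 20%×53 + 11%×13 = 12.03 kg.
% P₂O₅ = 12.03 / 66 = 18.2273%.

18.23% P₂O₅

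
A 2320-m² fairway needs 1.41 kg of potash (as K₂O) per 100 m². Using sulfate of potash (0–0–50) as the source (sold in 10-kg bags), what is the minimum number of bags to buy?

7 bags

Product per 100 m² = 1.41 / 50% = 2.82 kg.
Total product = 2.82 × 2320 / 100 = 65.424 kg.
Bags = ⌈65.424 / 10⌉ = 7.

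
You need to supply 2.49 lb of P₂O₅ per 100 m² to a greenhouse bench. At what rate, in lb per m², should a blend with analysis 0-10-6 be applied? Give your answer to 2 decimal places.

Product per 100 m² = 2.49 / 10% = 24.9 lb.
Convert to per m²: 24.9 × 0.01 = 0.249 lb.

0.25 lb of product per sq m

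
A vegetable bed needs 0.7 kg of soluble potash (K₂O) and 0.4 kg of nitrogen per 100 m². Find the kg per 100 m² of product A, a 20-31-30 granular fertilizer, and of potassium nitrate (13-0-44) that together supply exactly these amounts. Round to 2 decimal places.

1.73 kg product A, 0.41 kg potassium nitrate

Let a = kg of product A, b = kg of potassium nitrate (per 100 m²).
K₂O: 0.3·a + 0.44·b = 0.7
N: 0.2·a + 0.13·b = 0.4
From row1: a = (0.7 − 0.44·b) / 0.3.
Into row2: 0.2·(0.7 − 0.44·b)/0.3 + 0.13·b = 0.4 → b = 0.408163, a = 1.73469.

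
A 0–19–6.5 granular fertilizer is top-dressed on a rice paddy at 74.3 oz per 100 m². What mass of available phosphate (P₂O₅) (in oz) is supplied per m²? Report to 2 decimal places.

0.14 oz P₂O₅ per sq m

P₂O₅ per 100 m² = 74.3 × 19% = 14.117 oz.
Convert to per m²: 14.117 × 0.01 = 0.14117 oz.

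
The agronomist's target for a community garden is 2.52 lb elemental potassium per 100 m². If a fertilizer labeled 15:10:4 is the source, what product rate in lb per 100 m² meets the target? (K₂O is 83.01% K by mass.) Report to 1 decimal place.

As K₂O: 2.52 / 0.8301 = 3.03578 lb per 100 m².
Product per 100 m² = 3.03578 / 4% = 75.8945 lb.

75.9 lb of product per hundred sq m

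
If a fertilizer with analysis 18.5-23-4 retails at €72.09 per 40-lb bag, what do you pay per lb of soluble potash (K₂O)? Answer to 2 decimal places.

€45.06 per lb K₂O

K₂O in bag = 40 × 4% = 1.6 lb.
Cost per lb K₂O = €72.09 / 1.6 = €45.0562.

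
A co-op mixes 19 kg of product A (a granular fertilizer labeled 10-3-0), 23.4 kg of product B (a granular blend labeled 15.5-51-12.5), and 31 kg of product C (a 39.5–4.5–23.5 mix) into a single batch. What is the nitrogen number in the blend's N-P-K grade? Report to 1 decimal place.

24.2% N

Total mass = 19 + 23.4 + 31 = 73.4 kg.
N mass = 10%×19 + 15.5%×23.4 + 39.5%×31 = 17.772 kg.
% N = 17.772 / 73.4 = 24.2125%.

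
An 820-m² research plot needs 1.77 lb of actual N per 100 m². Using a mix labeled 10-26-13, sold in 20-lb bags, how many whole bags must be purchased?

8 bags

Product per 100 m² = 1.77 / 10% = 17.7 lb.
Total product = 17.7 × 820 / 100 = 145.14 lb.
Bags = ⌈145.14 / 20⌉ = 8.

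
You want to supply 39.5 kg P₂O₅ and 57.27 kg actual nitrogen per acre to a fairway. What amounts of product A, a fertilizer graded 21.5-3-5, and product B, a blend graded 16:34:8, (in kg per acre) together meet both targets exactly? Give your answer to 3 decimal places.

192.559 kg product A, 99.186 kg product B

Per-acre balance (a = product A, b = product B):
P₂O₅: 0.03·a + 0.34·b = 39.5
N: 0.215·a + 0.16·b = 57.27
Eliminate b: (row1) − 0.34/0.16·(row2) → -0.426875·a = -82.1988, so a = 192.5593.
Then b = (57.27 − 0.215·192.5593) / 0.16 = 99.1859.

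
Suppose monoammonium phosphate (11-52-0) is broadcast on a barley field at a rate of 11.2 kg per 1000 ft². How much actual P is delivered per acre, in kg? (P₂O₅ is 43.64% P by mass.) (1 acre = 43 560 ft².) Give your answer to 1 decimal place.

P₂O₅ per 1000 ft² = 11.2 × 52% = 5.824 kg.
Elemental P = 5.824 × 0.4364 = 2.54159 kg per 1000 ft².
Convert to per acre: 2.54159 × 43.56 = 110.712 kg.

110.7 kg P per acre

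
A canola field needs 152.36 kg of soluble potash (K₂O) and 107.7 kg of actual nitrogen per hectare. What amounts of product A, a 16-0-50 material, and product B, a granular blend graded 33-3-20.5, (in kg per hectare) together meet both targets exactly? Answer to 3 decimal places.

213.315 kg product A, 222.938 kg product B

With a, b = kg per hectare of product A and product B:
K₂O: 0.5·a + 0.205·b = 152.36
N: 0.16·a + 0.33·b = 107.7
From row1: a = (152.36 − 0.205·b) / 0.5.
Into row2: 0.16·(152.36 − 0.205·b)/0.5 + 0.33·b = 107.7 → b = 222.93797, a = 213.3154.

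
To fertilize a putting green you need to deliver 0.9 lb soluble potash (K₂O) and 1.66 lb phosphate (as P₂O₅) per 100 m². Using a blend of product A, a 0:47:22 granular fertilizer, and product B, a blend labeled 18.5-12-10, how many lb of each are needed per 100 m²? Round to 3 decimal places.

Let a = lb of product A, b = lb of product B (per 100 m²).
K₂O: 0.22·a + 0.1·b = 0.9
P₂O₅: 0.47·a + 0.12·b = 1.66
From row1: a = (0.9 − 0.1·b) / 0.22.
Into row2: 0.47·(0.9 − 0.1·b)/0.22 + 0.12·b = 1.66 → b = 2.80583, a = 2.81553.

2.816 lb product A, 2.806 lb product B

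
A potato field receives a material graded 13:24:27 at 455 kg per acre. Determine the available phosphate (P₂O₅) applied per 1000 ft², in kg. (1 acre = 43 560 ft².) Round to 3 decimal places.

P₂O₅ per acre = 455 × 24% = 109.2 kg.
Convert to per 1000 ft²: 109.2 × 0.0229568 = 2.50689 kg.

2.507 kg P₂O₅ per thousand sq ft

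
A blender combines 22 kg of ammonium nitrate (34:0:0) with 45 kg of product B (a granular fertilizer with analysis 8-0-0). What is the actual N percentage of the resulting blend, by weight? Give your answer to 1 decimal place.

Total mass = 22 + 45 = 67 kg.
N mass = 34%×22 + 8%×45 = 11.08 kg.
% N = 11.08 / 67 = 16.5373%.

16.5% N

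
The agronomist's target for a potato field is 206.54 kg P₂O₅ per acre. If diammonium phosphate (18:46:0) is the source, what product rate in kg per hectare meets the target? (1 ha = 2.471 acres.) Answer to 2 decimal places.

Product per acre = 206.54 / 46% = 449 kg.
Convert to per hectare: 449 × 2.471 = 1109.479 kg.

1109.48 kg of product per hectare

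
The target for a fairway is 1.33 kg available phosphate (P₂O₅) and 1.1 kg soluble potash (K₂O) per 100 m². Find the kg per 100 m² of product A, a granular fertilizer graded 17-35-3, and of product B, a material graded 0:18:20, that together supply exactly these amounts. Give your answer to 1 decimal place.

Per-100 m² balance (a = product A, b = product B):
P₂O₅: 0.35·a + 0.18·b = 1.33
K₂O: 0.03·a + 0.2·b = 1.1
Solving simultaneously: a = 1.05263, b = 5.34211.

1.1 kg product A, 5.3 kg product B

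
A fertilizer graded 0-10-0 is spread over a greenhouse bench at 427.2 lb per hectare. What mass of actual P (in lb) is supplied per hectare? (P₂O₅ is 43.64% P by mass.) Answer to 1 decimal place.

18.6 lb P per hectare

P₂O₅ per hectare = 427.2 × 10% = 42.72 lb.
Elemental P = 42.72 × 0.4364 = 18.643 lb per hectare.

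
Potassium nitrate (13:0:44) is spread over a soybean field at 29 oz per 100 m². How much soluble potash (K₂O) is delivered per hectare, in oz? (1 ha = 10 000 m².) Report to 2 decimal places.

K₂O per 100 m² = 29 × 44% = 12.76 oz.
Convert to per hectare: 12.76 × 100 = 1276 oz.

1276.00 oz K₂O per hectare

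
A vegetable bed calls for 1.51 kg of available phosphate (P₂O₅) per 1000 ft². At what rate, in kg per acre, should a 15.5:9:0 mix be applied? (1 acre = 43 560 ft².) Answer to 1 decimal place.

730.8 kg of product per acre

Product per 1000 ft² = 1.51 / 9% = 16.7778 kg.
Convert to per acre: 16.7778 × 43.56 = 730.84 kg.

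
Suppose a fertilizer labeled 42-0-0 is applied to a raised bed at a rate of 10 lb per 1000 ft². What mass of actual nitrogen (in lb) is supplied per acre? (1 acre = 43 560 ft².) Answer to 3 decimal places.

nitrogen per 1000 ft² = 10 × 42% = 4.2 lb.
Convert to per acre: 4.2 × 43.56 = 182.952 lb.

182.952 lb N per acre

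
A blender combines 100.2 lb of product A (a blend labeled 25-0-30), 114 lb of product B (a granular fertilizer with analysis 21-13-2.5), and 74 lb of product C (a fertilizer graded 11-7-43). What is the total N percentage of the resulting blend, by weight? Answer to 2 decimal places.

19.82% N

Total mass = 100.2 + 114 + 74 = 288.2 lb.
N mass = 25%×100.2 + 21%×114 + 11%×74 = 57.13 lb.
% N = 57.13 / 288.2 = 19.823%.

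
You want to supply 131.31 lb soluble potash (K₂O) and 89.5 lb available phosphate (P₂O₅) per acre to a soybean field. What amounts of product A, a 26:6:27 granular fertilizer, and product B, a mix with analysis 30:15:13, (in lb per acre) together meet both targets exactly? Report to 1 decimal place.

246.5 lb product A, 498.1 lb product B

With a, b = lb per acre of product A and product B:
K₂O: 0.27·a + 0.13·b = 131.31
P₂O₅: 0.06·a + 0.15·b = 89.5
Eliminate a: (row1) − 0.27/0.06·(row2) → -0.545·b = -271.44, so b = 498.055.
Back-substitute: a = (131.31 − 0.13·498.055) / 0.27 = 246.529.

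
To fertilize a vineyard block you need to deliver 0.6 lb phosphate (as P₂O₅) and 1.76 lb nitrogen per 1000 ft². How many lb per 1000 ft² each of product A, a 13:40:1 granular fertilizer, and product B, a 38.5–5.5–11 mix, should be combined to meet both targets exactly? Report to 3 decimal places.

With a, b = lb per 1000 ft² of product A and product B:
P₂O₅: 0.4·a + 0.055·b = 0.6
N: 0.13·a + 0.385·b = 1.76
Solving simultaneously: a = 0.913858, b = 4.26285.

0.914 lb product A, 4.263 lb product B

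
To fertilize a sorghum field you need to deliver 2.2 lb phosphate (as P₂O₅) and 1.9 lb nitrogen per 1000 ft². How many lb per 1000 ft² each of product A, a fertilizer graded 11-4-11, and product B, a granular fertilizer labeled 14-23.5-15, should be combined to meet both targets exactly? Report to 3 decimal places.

Let a = lb of product A, b = lb of product B (per 1000 ft²).
P₂O₅: 0.04·a + 0.235·b = 2.2
N: 0.11·a + 0.14·b = 1.9
Eliminate a: (row1) − 0.04/0.11·(row2) → 0.184091·b = 1.50909, so b = 8.19753.
Back-substitute: a = (2.2 − 0.235·8.19753) / 0.04 = 6.83951.

6.840 lb product A, 8.198 lb product B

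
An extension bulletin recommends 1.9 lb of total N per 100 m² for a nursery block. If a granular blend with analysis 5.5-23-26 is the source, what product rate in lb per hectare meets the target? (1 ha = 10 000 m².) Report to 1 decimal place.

3454.5 lb of product per hectare

Product per 100 m² = 1.9 / 5.5% = 34.5455 lb.
Convert to per hectare: 34.5455 × 100 = 3454.545 lb.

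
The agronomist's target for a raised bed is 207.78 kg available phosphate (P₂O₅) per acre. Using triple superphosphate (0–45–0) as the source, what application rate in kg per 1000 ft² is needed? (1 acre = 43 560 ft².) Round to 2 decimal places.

Product per acre = 207.78 / 45% = 461.733 kg.
Convert to per 1000 ft²: 461.733 × 0.0229568 = 10.5999 kg.

10.60 kg of product per thousand sq ft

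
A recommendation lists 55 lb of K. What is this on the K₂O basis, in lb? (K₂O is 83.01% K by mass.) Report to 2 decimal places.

K₂O = 55 / 0.8301 = 66.2571 lb.

66.26 lb K₂O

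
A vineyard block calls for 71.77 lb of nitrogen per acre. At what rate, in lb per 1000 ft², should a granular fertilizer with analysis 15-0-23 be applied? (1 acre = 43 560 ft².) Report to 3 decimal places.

Product per acre = 71.77 / 15% = 478.467 lb.
Convert to per 1000 ft²: 478.467 × 0.0229568 = 10.9841 lb.

10.984 lb of product per thousand sq ft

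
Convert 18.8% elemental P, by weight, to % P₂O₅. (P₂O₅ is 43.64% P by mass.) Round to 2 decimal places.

%P₂O₅ = 18.8 / 0.4364 = 43.0797%.

43.08% P₂O₅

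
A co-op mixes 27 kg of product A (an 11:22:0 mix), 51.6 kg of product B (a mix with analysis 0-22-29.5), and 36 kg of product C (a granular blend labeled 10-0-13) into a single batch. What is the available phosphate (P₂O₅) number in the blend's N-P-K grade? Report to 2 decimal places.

Total mass = 27 + 51.6 + 36 = 114.6 kg.
P₂O₅ mass = 22%×27 + 22%×51.6 + 0%×36 = 17.292 kg.
% P₂O₅ = 17.292 / 114.6 = 15.089%.

15.09% P₂O₅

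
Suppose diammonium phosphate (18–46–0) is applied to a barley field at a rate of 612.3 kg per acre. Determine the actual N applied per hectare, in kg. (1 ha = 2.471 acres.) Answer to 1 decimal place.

272.3 kg N per hectare

nitrogen per acre = 612.3 × 18% = 110.214 kg.
Convert to per hectare: 110.214 × 2.471 = 272.339 kg.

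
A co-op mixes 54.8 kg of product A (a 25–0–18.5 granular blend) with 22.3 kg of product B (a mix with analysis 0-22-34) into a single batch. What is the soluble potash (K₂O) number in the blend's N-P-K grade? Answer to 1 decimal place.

23.0% K₂O

Total mass = 54.8 + 22.3 = 77.1 kg.
K₂O mass = 18.5%×54.8 + 34%×22.3 = 17.72 kg.
% K₂O = 17.72 / 77.1 = 22.9831%.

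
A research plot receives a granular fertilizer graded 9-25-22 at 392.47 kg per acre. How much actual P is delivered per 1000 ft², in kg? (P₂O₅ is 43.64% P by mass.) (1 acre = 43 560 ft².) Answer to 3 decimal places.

P₂O₅ per acre = 392.47 × 25% = 98.1175 kg.
Elemental P = 98.1175 × 0.4364 = 42.8185 kg per acre.
Convert to per 1000 ft²: 42.8185 × 0.0229568 = 0.982977 kg.

0.983 kg P per thousand sq ft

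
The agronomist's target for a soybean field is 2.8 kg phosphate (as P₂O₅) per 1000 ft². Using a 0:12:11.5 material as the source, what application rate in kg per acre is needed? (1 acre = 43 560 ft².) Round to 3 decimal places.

1016.400 kg of product per acre

Product per 1000 ft² = 2.8 / 12% = 23.3333 kg.
Convert to per acre: 23.3333 × 43.56 = 1016.4 kg.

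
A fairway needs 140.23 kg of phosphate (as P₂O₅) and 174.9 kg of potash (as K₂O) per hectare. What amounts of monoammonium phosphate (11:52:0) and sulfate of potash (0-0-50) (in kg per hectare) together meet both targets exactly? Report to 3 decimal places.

Let a = kg of monoammonium phosphate, b = kg of sulfate of potash (per hectare).
P₂O₅: 0.52·a + 0·b = 140.23
K₂O: 0·a + 0.5·b = 174.9
Solving simultaneously: a = 269.6731, b = 349.8.

269.673 kg monoammonium phosphate, 349.800 kg sulfate of potash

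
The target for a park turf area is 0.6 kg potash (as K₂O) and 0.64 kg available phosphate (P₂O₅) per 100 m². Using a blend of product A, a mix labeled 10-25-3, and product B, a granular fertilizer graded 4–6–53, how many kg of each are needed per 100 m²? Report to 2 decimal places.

Per-100 m² balance (a = product A, b = product B):
K₂O: 0.03·a + 0.53·b = 0.6
P₂O₅: 0.25·a + 0.06·b = 0.64
Solving simultaneously: a = 2.31982, b = 1.00077.

2.32 kg product A, 1.00 kg product B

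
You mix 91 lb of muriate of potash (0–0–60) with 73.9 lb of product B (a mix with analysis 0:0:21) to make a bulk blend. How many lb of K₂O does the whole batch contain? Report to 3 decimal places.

70.119 lb K₂O

K₂O mass = 60%×91 + 21%×73.9 = 70.119 lb.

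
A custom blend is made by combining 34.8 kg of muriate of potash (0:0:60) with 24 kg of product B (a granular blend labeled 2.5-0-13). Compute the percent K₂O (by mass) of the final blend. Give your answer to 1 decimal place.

40.8% K₂O

Total mass = 34.8 + 24 = 58.8 kg.
K₂O mass = 60%×34.8 + 13%×24 = 24 kg.
% K₂O = 24 / 58.8 = 40.8163%.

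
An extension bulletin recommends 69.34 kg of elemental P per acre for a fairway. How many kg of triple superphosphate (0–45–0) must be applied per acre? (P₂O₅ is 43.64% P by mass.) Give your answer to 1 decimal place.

353.1 kg of product per acre

As P₂O₅: 69.34 / 0.4364 = 158.891 kg per acre.
Product per acre = 158.891 / 45% = 353.091 kg.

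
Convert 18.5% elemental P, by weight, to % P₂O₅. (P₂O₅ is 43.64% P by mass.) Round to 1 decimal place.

42.4% P₂O₅

%P₂O₅ = 18.5 / 0.4364 = 42.3923%.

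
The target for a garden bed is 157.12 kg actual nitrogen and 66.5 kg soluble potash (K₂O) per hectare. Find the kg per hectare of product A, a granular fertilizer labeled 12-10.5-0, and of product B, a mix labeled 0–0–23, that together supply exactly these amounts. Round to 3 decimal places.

1309.333 kg product A, 289.130 kg product B

Let a = kg of product A, b = kg of product B (per hectare).
N: 0.12·a + 0·b = 157.12
K₂O: 0·a + 0.23·b = 66.5
Solving simultaneously: a = 1309.3333, b = 289.1304.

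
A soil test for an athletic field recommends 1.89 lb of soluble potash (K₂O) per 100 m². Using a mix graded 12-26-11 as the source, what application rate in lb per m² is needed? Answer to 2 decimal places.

0.17 lb of product per sq m

Product per 100 m² = 1.89 / 11% = 17.1818 lb.
Convert to per m²: 17.1818 × 0.01 = 0.171818 lb.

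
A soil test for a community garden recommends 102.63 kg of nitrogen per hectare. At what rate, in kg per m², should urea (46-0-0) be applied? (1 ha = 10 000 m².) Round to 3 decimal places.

Product per hectare = 102.63 / 46% = 223.109 kg.
Convert to per m²: 223.109 × 0.0001 = 0.0223109 kg.

0.022 kg of product per sq m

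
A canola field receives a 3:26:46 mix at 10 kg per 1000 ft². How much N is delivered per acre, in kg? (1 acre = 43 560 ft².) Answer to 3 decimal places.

13.068 kg N per acre

nitrogen per 1000 ft² = 10 × 3% = 0.3 kg.
Convert to per acre: 0.3 × 43.56 = 13.068 kg.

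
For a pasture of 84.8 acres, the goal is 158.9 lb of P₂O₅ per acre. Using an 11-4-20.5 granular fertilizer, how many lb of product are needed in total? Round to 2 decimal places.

Product per acre = 158.9 / 4% = 3972.5 lb.
Total product = 3972.5 × 84.8 = 336868 lb.

336868.00 lb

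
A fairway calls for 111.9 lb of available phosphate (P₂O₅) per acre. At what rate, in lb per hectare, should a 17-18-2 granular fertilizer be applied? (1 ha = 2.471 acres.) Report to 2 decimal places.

Product per acre = 111.9 / 18% = 621.667 lb.
Convert to per hectare: 621.667 × 2.471 = 1536.138 lb.

1536.14 lb of product per hectare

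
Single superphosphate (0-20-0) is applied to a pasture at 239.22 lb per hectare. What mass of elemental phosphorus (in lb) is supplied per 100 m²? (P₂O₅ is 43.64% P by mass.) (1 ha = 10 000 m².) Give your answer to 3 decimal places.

0.209 lb P per hundred sq m

P₂O₅ per hectare = 239.22 × 20% = 47.844 lb.
Elemental P = 47.844 × 0.4364 = 20.8791 lb per hectare.
Convert to per 100 m²: 20.8791 × 0.01 = 0.208791 lb.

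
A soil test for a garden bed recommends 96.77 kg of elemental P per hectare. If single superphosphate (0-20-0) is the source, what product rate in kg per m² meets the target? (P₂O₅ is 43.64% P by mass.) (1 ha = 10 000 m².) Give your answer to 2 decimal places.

As P₂O₅: 96.77 / 0.4364 = 221.746 kg per hectare.
Product per hectare = 221.746 / 20% = 1108.73 kg.
Convert to per m²: 1108.73 × 0.0001 = 0.110873 kg.

0.11 kg of product per sq m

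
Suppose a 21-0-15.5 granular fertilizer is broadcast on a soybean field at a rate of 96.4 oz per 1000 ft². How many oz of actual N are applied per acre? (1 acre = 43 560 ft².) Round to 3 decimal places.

nitrogen per 1000 ft² = 96.4 × 21% = 20.244 oz.
Convert to per acre: 20.244 × 43.56 = 881.8286 oz.

881.829 oz N per acre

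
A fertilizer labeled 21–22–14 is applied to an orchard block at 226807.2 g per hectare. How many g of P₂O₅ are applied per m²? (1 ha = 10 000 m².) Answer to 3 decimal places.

P₂O₅ per hectare = 226807.2 × 22% = 49897.6 g.
Convert to per m²: 49897.6 × 0.0001 = 4.98976 g.

4.990 g P₂O₅ per sq m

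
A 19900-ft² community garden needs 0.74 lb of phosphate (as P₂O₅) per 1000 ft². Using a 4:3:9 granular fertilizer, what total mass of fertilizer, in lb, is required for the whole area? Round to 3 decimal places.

Product per 1000 ft² = 0.74 / 3% = 24.6667 lb.
Total product = 24.6667 × 19900 / 1000 = 490.8667 lb.

490.867 lb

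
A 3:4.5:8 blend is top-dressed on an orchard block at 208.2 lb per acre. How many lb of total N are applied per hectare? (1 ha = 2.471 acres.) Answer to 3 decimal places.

nitrogen per acre = 208.2 × 3% = 6.246 lb.
Convert to per hectare: 6.246 × 2.471 = 15.4339 lb.

15.434 lb N per hectare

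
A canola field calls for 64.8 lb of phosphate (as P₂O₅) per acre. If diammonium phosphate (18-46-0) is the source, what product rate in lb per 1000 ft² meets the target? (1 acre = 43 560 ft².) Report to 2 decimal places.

Product per acre = 64.8 / 46% = 140.87 lb.
Convert to per 1000 ft²: 140.87 × 0.0229568 = 3.23392 lb.

3.23 lb of product per thousand sq ft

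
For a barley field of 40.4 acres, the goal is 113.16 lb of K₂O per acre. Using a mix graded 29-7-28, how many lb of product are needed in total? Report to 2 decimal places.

Product per acre = 113.16 / 28% = 404.143 lb.
Total product = 404.143 × 40.4 = 16327.371 lb.

16327.37 lb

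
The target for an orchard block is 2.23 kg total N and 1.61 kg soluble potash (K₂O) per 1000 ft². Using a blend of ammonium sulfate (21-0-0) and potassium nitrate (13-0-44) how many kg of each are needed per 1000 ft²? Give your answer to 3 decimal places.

8.354 kg ammonium sulfate, 3.659 kg potassium nitrate

Let a = kg of ammonium sulfate, b = kg of potassium nitrate (per 1000 ft²).
N: 0.21·a + 0.13·b = 2.23
K₂O: 0·a + 0.44·b = 1.61
Solving simultaneously: a = 8.3539, b = 3.65909.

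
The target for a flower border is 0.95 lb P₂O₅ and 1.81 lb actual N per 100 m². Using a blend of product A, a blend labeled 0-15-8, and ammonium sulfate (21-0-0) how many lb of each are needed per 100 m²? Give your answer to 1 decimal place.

6.3 lb product A, 8.6 lb ammonium sulfate

Per-100 m² balance (a = product A, b = ammonium sulfate):
P₂O₅: 0.15·a + 0·b = 0.95
N: 0·a + 0.21·b = 1.81
Solving simultaneously: a = 6.33333, b = 8.61905.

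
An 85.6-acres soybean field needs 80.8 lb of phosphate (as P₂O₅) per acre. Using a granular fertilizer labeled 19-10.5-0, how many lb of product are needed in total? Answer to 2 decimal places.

Product per acre = 80.8 / 10.5% = 769.524 lb.
Total product = 769.524 × 85.6 = 65871.238 lb.

65871.24 lb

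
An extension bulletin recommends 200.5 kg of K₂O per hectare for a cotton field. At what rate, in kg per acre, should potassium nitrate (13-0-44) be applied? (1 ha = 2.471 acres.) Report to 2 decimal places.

184.41 kg of product per acre

Product per hectare = 200.5 / 44% = 455.682 kg.
Convert to per acre: 455.682 × 0.404694 = 184.412 kg.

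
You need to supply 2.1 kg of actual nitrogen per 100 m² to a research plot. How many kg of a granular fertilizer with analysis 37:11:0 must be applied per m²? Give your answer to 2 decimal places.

0.06 kg of product per sq m

Product per 100 m² = 2.1 / 37% = 5.67568 kg.
Convert to per m²: 5.67568 × 0.01 = 0.0567568 kg.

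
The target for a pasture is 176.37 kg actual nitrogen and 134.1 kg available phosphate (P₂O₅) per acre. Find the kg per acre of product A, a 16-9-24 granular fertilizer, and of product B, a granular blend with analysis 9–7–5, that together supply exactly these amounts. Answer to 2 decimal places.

89.32 kg product A, 1800.87 kg product B

Let a = kg of product A, b = kg of product B (per acre).
N: 0.16·a + 0.09·b = 176.37
P₂O₅: 0.09·a + 0.07·b = 134.1
From row1: a = (176.37 − 0.09·b) / 0.16.
Into row2: 0.09·(176.37 − 0.09·b)/0.16 + 0.07·b = 134.1 → b = 1800.871, a = 89.3226.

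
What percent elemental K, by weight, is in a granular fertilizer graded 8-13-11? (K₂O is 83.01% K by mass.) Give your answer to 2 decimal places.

%K = 11 × 0.8301 = 9.1311%.

9.13% K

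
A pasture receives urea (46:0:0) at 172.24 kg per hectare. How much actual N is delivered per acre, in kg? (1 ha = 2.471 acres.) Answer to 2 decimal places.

32.06 kg N per acre

nitrogen per hectare = 172.24 × 46% = 79.2304 kg.
Convert to per acre: 79.2304 × 0.404694 = 32.0641 kg.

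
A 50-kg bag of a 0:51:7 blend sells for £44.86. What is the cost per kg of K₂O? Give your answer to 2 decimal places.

K₂O in bag = 50 × 7% = 3.5 kg.
Cost per kg K₂O = £44.86 / 3.5 = £12.8171.

£12.82 per kg K₂O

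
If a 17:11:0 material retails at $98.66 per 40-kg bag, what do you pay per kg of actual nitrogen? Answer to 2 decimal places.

$14.51 per kg N

N in bag = 40 × 17% = 6.8 kg.
Cost per kg N = $98.66 / 6.8 = $14.5088.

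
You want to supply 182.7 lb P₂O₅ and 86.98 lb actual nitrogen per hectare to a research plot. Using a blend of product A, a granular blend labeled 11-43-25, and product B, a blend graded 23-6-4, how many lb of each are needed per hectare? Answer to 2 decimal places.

With a, b = lb per hectare of product A and product B:
P₂O₅: 0.43·a + 0.06·b = 182.7
N: 0.11·a + 0.23·b = 86.98
Eliminate b: (row1) − 0.06/0.23·(row2) → 0.401304·a = 160.01, so a = 398.724.
Then b = (86.98 − 0.11·398.724) / 0.23 = 187.47996.

398.72 lb product A, 187.48 lb product B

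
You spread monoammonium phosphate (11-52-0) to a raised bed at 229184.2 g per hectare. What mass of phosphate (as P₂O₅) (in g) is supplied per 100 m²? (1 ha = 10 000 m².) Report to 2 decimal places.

1191.76 g P₂O₅ per hundred sq m

P₂O₅ per hectare = 229184.2 × 52% = 119176 g.
Convert to per 100 m²: 119176 × 0.01 = 1191.758 g.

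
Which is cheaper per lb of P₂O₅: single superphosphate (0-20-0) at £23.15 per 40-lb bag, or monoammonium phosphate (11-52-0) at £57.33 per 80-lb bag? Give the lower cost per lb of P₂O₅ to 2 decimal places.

single superphosphate: P₂O₅ per bag = 40 × 20% = 8 lb; cost = 23.15 / 8 = £2.8937/lb P₂O₅.
monoammonium phosphate: P₂O₅ per bag = 80 × 52% = 41.6 lb; cost = 57.33 / 41.6 = £1.3781/lb P₂O₅.
monoammonium phosphate is cheaper.

£1.38 per lb P₂O₅ (monoammonium phosphate)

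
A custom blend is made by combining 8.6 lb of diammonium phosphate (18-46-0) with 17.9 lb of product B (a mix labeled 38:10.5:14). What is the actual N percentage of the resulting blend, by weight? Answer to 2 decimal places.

31.51% N

Total mass = 8.6 + 17.9 = 26.5 lb.
N mass = 18%×8.6 + 38%×17.9 = 8.35 lb.
% N = 8.35 / 26.5 = 31.5094%.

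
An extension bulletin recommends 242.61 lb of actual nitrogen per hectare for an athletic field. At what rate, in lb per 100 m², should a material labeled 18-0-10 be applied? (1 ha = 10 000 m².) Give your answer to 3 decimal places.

Product per hectare = 242.61 / 18% = 1347.83 lb.
Convert to per 100 m²: 1347.83 × 0.01 = 13.4783 lb.

13.478 lb of product per hundred sq m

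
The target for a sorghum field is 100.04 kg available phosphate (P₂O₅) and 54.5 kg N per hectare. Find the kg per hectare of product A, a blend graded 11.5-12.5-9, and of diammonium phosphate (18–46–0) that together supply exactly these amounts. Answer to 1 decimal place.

Per-hectare balance (a = product A, b = diammonium phosphate):
P₂O₅: 0.125·a + 0.46·b = 100.04
N: 0.115·a + 0.18·b = 54.5
Eliminate a: (row1) − 0.125/0.115·(row2) → 0.264348·b = 40.8009, so b = 154.345.
Back-substitute: a = (100.04 − 0.46·154.345) / 0.125 = 232.329.

232.3 kg product A, 154.3 kg diammonium phosphate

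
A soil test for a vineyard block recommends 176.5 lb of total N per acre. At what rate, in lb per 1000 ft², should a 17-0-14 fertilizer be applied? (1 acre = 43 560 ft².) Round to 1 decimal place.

23.8 lb of product per thousand sq ft

Product per acre = 176.5 / 17% = 1038.24 lb.
Convert to per 1000 ft²: 1038.24 × 0.0229568 = 23.8346 lb.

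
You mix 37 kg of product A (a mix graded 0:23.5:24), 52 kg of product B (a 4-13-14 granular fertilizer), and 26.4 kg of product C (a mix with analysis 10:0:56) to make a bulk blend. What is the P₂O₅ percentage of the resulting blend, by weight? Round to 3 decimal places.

Total mass = 37 + 52 + 26.4 = 115.4 kg.
P₂O₅ mass = 23.5%×37 + 13%×52 + 0%×26.4 = 15.455 kg.
% P₂O₅ = 15.455 / 115.4 = 13.3925%.

13.393% P₂O₅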